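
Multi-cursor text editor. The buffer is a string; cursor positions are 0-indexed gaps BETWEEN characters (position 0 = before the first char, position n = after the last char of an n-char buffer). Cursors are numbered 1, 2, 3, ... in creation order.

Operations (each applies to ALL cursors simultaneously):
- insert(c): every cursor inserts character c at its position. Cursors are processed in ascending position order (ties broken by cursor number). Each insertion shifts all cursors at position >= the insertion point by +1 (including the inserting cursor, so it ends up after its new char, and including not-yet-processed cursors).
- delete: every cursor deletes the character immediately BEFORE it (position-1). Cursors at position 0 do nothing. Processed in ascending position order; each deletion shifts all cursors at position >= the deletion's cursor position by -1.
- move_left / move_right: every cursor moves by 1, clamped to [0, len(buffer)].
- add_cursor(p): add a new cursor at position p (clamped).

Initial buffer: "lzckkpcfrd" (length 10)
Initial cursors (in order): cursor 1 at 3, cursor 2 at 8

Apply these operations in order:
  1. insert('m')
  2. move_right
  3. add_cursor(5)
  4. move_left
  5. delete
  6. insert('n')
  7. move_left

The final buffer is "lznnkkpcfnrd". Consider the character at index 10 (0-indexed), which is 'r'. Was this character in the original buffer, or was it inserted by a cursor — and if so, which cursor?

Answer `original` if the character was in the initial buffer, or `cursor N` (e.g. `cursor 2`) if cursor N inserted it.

Answer: original

Derivation:
After op 1 (insert('m')): buffer="lzcmkkpcfmrd" (len 12), cursors c1@4 c2@10, authorship ...1.....2..
After op 2 (move_right): buffer="lzcmkkpcfmrd" (len 12), cursors c1@5 c2@11, authorship ...1.....2..
After op 3 (add_cursor(5)): buffer="lzcmkkpcfmrd" (len 12), cursors c1@5 c3@5 c2@11, authorship ...1.....2..
After op 4 (move_left): buffer="lzcmkkpcfmrd" (len 12), cursors c1@4 c3@4 c2@10, authorship ...1.....2..
After op 5 (delete): buffer="lzkkpcfrd" (len 9), cursors c1@2 c3@2 c2@7, authorship .........
After op 6 (insert('n')): buffer="lznnkkpcfnrd" (len 12), cursors c1@4 c3@4 c2@10, authorship ..13.....2..
After op 7 (move_left): buffer="lznnkkpcfnrd" (len 12), cursors c1@3 c3@3 c2@9, authorship ..13.....2..
Authorship (.=original, N=cursor N): . . 1 3 . . . . . 2 . .
Index 10: author = original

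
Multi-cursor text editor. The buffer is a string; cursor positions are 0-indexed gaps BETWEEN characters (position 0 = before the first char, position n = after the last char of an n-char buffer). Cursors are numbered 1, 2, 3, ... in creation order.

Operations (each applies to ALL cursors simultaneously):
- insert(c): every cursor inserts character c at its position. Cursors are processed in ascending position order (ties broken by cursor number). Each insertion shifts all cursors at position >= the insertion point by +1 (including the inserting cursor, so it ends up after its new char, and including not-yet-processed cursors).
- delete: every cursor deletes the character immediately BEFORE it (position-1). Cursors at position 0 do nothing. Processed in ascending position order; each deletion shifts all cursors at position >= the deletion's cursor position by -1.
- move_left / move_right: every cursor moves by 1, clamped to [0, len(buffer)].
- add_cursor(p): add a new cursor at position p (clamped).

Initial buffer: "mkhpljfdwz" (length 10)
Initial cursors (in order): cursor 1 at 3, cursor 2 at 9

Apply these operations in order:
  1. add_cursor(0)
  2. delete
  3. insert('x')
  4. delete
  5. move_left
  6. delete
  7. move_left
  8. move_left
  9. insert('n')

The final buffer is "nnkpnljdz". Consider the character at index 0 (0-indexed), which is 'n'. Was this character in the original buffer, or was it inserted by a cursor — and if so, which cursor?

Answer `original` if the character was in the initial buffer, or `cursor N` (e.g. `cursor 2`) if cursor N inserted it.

After op 1 (add_cursor(0)): buffer="mkhpljfdwz" (len 10), cursors c3@0 c1@3 c2@9, authorship ..........
After op 2 (delete): buffer="mkpljfdz" (len 8), cursors c3@0 c1@2 c2@7, authorship ........
After op 3 (insert('x')): buffer="xmkxpljfdxz" (len 11), cursors c3@1 c1@4 c2@10, authorship 3..1.....2.
After op 4 (delete): buffer="mkpljfdz" (len 8), cursors c3@0 c1@2 c2@7, authorship ........
After op 5 (move_left): buffer="mkpljfdz" (len 8), cursors c3@0 c1@1 c2@6, authorship ........
After op 6 (delete): buffer="kpljdz" (len 6), cursors c1@0 c3@0 c2@4, authorship ......
After op 7 (move_left): buffer="kpljdz" (len 6), cursors c1@0 c3@0 c2@3, authorship ......
After op 8 (move_left): buffer="kpljdz" (len 6), cursors c1@0 c3@0 c2@2, authorship ......
After op 9 (insert('n')): buffer="nnkpnljdz" (len 9), cursors c1@2 c3@2 c2@5, authorship 13..2....
Authorship (.=original, N=cursor N): 1 3 . . 2 . . . .
Index 0: author = 1

Answer: cursor 1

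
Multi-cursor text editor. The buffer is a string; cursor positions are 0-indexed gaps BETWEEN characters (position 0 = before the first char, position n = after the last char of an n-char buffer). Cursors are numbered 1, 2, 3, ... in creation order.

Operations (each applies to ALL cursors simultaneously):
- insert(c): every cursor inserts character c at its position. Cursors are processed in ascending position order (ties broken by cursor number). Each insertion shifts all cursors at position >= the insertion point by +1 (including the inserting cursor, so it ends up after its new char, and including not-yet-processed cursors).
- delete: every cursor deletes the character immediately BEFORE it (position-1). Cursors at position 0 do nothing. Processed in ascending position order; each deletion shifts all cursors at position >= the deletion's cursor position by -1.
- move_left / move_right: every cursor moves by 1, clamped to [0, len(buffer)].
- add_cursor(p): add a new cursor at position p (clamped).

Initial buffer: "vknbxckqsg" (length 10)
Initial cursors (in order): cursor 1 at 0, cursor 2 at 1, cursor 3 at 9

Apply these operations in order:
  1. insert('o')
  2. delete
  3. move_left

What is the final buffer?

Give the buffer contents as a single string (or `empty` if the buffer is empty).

Answer: vknbxckqsg

Derivation:
After op 1 (insert('o')): buffer="ovoknbxckqsog" (len 13), cursors c1@1 c2@3 c3@12, authorship 1.2........3.
After op 2 (delete): buffer="vknbxckqsg" (len 10), cursors c1@0 c2@1 c3@9, authorship ..........
After op 3 (move_left): buffer="vknbxckqsg" (len 10), cursors c1@0 c2@0 c3@8, authorship ..........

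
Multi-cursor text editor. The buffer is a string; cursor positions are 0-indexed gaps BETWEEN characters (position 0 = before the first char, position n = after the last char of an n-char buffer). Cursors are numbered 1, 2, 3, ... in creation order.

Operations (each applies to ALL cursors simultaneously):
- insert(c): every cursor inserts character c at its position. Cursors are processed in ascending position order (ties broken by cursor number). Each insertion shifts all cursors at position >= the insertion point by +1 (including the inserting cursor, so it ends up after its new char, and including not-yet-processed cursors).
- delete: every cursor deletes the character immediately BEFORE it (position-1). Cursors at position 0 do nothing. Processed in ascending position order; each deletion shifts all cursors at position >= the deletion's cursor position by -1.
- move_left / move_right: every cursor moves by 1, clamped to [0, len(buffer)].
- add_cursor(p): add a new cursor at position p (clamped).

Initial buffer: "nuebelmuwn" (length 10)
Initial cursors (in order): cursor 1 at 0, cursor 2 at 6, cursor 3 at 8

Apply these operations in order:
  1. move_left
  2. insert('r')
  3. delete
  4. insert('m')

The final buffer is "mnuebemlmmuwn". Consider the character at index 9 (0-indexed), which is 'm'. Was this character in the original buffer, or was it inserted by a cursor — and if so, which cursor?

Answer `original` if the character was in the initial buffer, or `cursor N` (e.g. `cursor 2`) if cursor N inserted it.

After op 1 (move_left): buffer="nuebelmuwn" (len 10), cursors c1@0 c2@5 c3@7, authorship ..........
After op 2 (insert('r')): buffer="rnueberlmruwn" (len 13), cursors c1@1 c2@7 c3@10, authorship 1.....2..3...
After op 3 (delete): buffer="nuebelmuwn" (len 10), cursors c1@0 c2@5 c3@7, authorship ..........
After op 4 (insert('m')): buffer="mnuebemlmmuwn" (len 13), cursors c1@1 c2@7 c3@10, authorship 1.....2..3...
Authorship (.=original, N=cursor N): 1 . . . . . 2 . . 3 . . .
Index 9: author = 3

Answer: cursor 3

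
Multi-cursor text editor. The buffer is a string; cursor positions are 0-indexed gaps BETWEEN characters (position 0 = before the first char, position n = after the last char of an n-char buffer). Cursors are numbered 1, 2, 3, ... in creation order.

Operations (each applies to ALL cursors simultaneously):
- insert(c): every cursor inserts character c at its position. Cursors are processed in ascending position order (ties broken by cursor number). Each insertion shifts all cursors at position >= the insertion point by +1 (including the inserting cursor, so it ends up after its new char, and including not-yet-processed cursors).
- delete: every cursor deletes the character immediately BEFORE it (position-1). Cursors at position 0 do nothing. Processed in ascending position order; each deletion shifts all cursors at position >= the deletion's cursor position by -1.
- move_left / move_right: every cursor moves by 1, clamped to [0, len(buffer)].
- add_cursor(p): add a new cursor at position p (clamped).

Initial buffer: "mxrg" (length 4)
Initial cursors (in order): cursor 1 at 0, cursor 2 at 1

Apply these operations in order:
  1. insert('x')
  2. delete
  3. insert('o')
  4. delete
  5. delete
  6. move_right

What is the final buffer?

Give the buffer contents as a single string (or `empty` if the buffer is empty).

Answer: xrg

Derivation:
After op 1 (insert('x')): buffer="xmxxrg" (len 6), cursors c1@1 c2@3, authorship 1.2...
After op 2 (delete): buffer="mxrg" (len 4), cursors c1@0 c2@1, authorship ....
After op 3 (insert('o')): buffer="omoxrg" (len 6), cursors c1@1 c2@3, authorship 1.2...
After op 4 (delete): buffer="mxrg" (len 4), cursors c1@0 c2@1, authorship ....
After op 5 (delete): buffer="xrg" (len 3), cursors c1@0 c2@0, authorship ...
After op 6 (move_right): buffer="xrg" (len 3), cursors c1@1 c2@1, authorship ...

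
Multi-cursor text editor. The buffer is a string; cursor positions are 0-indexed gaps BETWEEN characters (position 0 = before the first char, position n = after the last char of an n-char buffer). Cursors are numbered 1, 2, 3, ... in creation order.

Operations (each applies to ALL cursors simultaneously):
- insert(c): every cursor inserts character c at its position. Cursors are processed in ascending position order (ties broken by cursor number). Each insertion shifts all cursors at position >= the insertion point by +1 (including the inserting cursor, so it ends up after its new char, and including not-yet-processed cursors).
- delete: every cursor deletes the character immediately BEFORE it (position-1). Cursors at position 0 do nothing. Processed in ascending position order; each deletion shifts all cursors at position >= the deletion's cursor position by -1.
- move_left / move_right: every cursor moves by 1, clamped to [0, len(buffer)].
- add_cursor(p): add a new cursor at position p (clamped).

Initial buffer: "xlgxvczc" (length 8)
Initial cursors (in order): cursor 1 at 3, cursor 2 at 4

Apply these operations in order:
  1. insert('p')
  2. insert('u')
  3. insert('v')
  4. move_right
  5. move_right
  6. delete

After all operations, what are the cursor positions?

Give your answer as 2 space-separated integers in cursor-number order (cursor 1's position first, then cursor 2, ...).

After op 1 (insert('p')): buffer="xlgpxpvczc" (len 10), cursors c1@4 c2@6, authorship ...1.2....
After op 2 (insert('u')): buffer="xlgpuxpuvczc" (len 12), cursors c1@5 c2@8, authorship ...11.22....
After op 3 (insert('v')): buffer="xlgpuvxpuvvczc" (len 14), cursors c1@6 c2@10, authorship ...111.222....
After op 4 (move_right): buffer="xlgpuvxpuvvczc" (len 14), cursors c1@7 c2@11, authorship ...111.222....
After op 5 (move_right): buffer="xlgpuvxpuvvczc" (len 14), cursors c1@8 c2@12, authorship ...111.222....
After op 6 (delete): buffer="xlgpuvxuvvzc" (len 12), cursors c1@7 c2@10, authorship ...111.22...

Answer: 7 10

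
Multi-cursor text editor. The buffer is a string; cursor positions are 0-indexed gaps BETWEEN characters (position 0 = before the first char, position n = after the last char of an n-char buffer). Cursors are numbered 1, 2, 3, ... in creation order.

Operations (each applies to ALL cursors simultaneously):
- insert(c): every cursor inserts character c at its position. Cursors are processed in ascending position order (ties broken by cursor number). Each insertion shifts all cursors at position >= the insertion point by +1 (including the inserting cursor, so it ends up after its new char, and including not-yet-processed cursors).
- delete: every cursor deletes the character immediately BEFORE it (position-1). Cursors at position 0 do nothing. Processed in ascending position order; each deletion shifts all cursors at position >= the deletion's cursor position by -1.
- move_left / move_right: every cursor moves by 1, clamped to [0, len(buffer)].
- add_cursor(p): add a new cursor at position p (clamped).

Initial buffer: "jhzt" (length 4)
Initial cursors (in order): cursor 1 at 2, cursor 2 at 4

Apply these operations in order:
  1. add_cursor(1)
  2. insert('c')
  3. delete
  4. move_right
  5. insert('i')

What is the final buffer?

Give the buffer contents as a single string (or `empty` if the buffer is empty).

Answer: jhiziti

Derivation:
After op 1 (add_cursor(1)): buffer="jhzt" (len 4), cursors c3@1 c1@2 c2@4, authorship ....
After op 2 (insert('c')): buffer="jchcztc" (len 7), cursors c3@2 c1@4 c2@7, authorship .3.1..2
After op 3 (delete): buffer="jhzt" (len 4), cursors c3@1 c1@2 c2@4, authorship ....
After op 4 (move_right): buffer="jhzt" (len 4), cursors c3@2 c1@3 c2@4, authorship ....
After op 5 (insert('i')): buffer="jhiziti" (len 7), cursors c3@3 c1@5 c2@7, authorship ..3.1.2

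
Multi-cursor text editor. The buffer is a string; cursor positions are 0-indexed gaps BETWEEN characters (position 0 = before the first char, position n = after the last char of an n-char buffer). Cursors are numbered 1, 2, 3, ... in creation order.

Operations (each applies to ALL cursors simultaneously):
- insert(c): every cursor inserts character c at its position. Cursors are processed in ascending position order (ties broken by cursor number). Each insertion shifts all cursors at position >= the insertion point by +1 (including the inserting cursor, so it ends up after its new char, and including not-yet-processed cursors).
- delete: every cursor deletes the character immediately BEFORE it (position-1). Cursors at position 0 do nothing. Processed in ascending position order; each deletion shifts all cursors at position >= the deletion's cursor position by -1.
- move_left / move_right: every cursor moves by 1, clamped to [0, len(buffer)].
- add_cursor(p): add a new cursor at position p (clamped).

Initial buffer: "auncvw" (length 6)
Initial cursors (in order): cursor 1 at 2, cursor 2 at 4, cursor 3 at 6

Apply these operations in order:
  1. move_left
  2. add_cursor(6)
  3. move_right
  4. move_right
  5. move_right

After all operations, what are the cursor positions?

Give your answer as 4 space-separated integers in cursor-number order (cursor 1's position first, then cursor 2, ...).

Answer: 4 6 6 6

Derivation:
After op 1 (move_left): buffer="auncvw" (len 6), cursors c1@1 c2@3 c3@5, authorship ......
After op 2 (add_cursor(6)): buffer="auncvw" (len 6), cursors c1@1 c2@3 c3@5 c4@6, authorship ......
After op 3 (move_right): buffer="auncvw" (len 6), cursors c1@2 c2@4 c3@6 c4@6, authorship ......
After op 4 (move_right): buffer="auncvw" (len 6), cursors c1@3 c2@5 c3@6 c4@6, authorship ......
After op 5 (move_right): buffer="auncvw" (len 6), cursors c1@4 c2@6 c3@6 c4@6, authorship ......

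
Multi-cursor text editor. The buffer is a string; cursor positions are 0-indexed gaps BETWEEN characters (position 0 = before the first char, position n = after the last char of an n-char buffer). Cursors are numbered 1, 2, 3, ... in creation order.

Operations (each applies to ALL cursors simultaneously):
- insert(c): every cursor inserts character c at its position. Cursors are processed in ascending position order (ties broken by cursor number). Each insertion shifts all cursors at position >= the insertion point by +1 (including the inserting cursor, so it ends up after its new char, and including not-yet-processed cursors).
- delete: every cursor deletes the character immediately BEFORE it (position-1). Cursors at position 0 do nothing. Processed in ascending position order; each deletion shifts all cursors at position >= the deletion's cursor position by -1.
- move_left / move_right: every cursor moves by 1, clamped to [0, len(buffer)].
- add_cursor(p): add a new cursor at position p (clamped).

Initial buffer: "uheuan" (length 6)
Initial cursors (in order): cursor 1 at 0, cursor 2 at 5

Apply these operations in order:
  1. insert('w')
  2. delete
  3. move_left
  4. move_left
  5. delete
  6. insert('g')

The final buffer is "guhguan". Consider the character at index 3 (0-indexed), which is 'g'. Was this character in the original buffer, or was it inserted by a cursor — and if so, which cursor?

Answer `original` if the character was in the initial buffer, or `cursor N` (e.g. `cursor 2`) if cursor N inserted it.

Answer: cursor 2

Derivation:
After op 1 (insert('w')): buffer="wuheuawn" (len 8), cursors c1@1 c2@7, authorship 1.....2.
After op 2 (delete): buffer="uheuan" (len 6), cursors c1@0 c2@5, authorship ......
After op 3 (move_left): buffer="uheuan" (len 6), cursors c1@0 c2@4, authorship ......
After op 4 (move_left): buffer="uheuan" (len 6), cursors c1@0 c2@3, authorship ......
After op 5 (delete): buffer="uhuan" (len 5), cursors c1@0 c2@2, authorship .....
After op 6 (insert('g')): buffer="guhguan" (len 7), cursors c1@1 c2@4, authorship 1..2...
Authorship (.=original, N=cursor N): 1 . . 2 . . .
Index 3: author = 2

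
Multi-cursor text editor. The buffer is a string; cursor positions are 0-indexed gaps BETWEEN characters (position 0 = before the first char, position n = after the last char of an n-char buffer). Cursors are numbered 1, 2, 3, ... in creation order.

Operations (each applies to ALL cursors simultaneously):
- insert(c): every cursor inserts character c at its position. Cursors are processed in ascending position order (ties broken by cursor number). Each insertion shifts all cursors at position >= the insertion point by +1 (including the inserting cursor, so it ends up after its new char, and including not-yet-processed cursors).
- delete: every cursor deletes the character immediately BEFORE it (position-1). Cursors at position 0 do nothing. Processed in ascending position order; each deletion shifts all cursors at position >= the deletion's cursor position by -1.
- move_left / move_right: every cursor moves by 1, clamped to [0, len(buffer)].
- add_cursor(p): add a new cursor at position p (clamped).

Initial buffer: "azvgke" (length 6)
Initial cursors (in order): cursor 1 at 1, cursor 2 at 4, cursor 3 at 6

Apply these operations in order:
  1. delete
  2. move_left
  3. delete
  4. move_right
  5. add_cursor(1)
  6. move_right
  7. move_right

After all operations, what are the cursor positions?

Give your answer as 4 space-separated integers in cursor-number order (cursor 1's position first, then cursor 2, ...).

Answer: 1 1 1 1

Derivation:
After op 1 (delete): buffer="zvk" (len 3), cursors c1@0 c2@2 c3@3, authorship ...
After op 2 (move_left): buffer="zvk" (len 3), cursors c1@0 c2@1 c3@2, authorship ...
After op 3 (delete): buffer="k" (len 1), cursors c1@0 c2@0 c3@0, authorship .
After op 4 (move_right): buffer="k" (len 1), cursors c1@1 c2@1 c3@1, authorship .
After op 5 (add_cursor(1)): buffer="k" (len 1), cursors c1@1 c2@1 c3@1 c4@1, authorship .
After op 6 (move_right): buffer="k" (len 1), cursors c1@1 c2@1 c3@1 c4@1, authorship .
After op 7 (move_right): buffer="k" (len 1), cursors c1@1 c2@1 c3@1 c4@1, authorship .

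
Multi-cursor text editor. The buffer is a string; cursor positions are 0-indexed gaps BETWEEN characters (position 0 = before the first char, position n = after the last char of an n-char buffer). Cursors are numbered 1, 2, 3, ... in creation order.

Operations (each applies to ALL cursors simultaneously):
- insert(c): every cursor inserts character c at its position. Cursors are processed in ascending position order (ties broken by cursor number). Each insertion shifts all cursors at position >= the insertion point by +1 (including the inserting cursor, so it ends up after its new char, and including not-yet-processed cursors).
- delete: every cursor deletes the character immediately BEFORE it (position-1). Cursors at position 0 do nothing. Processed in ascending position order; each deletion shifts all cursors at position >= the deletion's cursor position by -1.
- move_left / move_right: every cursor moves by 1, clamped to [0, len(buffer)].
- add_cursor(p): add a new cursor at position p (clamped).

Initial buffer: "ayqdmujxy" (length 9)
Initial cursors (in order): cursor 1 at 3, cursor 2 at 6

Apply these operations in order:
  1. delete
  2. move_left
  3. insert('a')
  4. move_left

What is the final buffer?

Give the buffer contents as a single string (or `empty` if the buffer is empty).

Answer: aaydamjxy

Derivation:
After op 1 (delete): buffer="aydmjxy" (len 7), cursors c1@2 c2@4, authorship .......
After op 2 (move_left): buffer="aydmjxy" (len 7), cursors c1@1 c2@3, authorship .......
After op 3 (insert('a')): buffer="aaydamjxy" (len 9), cursors c1@2 c2@5, authorship .1..2....
After op 4 (move_left): buffer="aaydamjxy" (len 9), cursors c1@1 c2@4, authorship .1..2....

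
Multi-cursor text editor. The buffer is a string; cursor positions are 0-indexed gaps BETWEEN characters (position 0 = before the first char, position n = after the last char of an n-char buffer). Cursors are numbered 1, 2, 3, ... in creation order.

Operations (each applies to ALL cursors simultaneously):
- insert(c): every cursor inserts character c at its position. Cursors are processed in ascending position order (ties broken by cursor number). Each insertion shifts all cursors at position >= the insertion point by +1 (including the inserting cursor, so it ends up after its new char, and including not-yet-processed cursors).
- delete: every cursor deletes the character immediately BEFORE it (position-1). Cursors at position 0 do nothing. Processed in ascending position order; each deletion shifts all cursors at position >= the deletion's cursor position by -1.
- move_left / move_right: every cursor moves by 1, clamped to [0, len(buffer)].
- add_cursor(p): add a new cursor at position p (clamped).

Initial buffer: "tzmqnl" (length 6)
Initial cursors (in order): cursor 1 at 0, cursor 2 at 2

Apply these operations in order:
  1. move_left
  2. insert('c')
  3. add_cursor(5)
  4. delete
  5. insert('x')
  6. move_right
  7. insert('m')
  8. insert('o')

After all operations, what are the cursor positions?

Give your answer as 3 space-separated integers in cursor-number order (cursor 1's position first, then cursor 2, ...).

Answer: 4 8 12

Derivation:
After op 1 (move_left): buffer="tzmqnl" (len 6), cursors c1@0 c2@1, authorship ......
After op 2 (insert('c')): buffer="ctczmqnl" (len 8), cursors c1@1 c2@3, authorship 1.2.....
After op 3 (add_cursor(5)): buffer="ctczmqnl" (len 8), cursors c1@1 c2@3 c3@5, authorship 1.2.....
After op 4 (delete): buffer="tzqnl" (len 5), cursors c1@0 c2@1 c3@2, authorship .....
After op 5 (insert('x')): buffer="xtxzxqnl" (len 8), cursors c1@1 c2@3 c3@5, authorship 1.2.3...
After op 6 (move_right): buffer="xtxzxqnl" (len 8), cursors c1@2 c2@4 c3@6, authorship 1.2.3...
After op 7 (insert('m')): buffer="xtmxzmxqmnl" (len 11), cursors c1@3 c2@6 c3@9, authorship 1.12.23.3..
After op 8 (insert('o')): buffer="xtmoxzmoxqmonl" (len 14), cursors c1@4 c2@8 c3@12, authorship 1.112.223.33..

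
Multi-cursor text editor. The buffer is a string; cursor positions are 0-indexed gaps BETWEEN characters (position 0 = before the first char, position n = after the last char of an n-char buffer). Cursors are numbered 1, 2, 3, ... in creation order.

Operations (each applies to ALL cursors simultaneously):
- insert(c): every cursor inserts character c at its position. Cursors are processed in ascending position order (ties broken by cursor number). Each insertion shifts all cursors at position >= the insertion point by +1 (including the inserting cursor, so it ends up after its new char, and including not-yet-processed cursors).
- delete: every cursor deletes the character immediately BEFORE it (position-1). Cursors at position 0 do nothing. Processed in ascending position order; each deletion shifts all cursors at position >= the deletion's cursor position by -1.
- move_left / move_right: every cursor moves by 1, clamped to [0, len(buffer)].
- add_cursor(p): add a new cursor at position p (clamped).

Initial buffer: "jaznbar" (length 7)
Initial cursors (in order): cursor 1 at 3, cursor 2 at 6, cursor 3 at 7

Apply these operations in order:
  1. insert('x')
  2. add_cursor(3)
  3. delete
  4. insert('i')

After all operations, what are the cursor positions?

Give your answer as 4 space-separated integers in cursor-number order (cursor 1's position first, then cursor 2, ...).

After op 1 (insert('x')): buffer="jazxnbaxrx" (len 10), cursors c1@4 c2@8 c3@10, authorship ...1...2.3
After op 2 (add_cursor(3)): buffer="jazxnbaxrx" (len 10), cursors c4@3 c1@4 c2@8 c3@10, authorship ...1...2.3
After op 3 (delete): buffer="janbar" (len 6), cursors c1@2 c4@2 c2@5 c3@6, authorship ......
After op 4 (insert('i')): buffer="jaiinbairi" (len 10), cursors c1@4 c4@4 c2@8 c3@10, authorship ..14...2.3

Answer: 4 8 10 4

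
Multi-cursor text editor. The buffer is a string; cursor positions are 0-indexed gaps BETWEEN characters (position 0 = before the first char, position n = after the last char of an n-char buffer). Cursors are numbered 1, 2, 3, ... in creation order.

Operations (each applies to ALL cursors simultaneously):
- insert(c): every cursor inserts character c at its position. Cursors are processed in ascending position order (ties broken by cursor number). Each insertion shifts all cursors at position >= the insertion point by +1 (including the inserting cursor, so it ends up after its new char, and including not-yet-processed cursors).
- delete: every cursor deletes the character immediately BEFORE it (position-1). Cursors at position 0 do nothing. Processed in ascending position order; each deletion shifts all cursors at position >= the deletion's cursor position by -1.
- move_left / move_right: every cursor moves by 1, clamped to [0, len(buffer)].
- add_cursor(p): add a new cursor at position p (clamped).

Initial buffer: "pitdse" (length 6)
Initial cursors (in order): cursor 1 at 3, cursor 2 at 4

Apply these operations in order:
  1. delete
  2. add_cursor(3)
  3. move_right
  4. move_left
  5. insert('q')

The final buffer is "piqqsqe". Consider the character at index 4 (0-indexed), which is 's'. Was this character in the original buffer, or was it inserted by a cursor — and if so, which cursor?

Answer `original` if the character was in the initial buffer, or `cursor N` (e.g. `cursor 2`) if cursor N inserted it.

Answer: original

Derivation:
After op 1 (delete): buffer="pise" (len 4), cursors c1@2 c2@2, authorship ....
After op 2 (add_cursor(3)): buffer="pise" (len 4), cursors c1@2 c2@2 c3@3, authorship ....
After op 3 (move_right): buffer="pise" (len 4), cursors c1@3 c2@3 c3@4, authorship ....
After op 4 (move_left): buffer="pise" (len 4), cursors c1@2 c2@2 c3@3, authorship ....
After op 5 (insert('q')): buffer="piqqsqe" (len 7), cursors c1@4 c2@4 c3@6, authorship ..12.3.
Authorship (.=original, N=cursor N): . . 1 2 . 3 .
Index 4: author = original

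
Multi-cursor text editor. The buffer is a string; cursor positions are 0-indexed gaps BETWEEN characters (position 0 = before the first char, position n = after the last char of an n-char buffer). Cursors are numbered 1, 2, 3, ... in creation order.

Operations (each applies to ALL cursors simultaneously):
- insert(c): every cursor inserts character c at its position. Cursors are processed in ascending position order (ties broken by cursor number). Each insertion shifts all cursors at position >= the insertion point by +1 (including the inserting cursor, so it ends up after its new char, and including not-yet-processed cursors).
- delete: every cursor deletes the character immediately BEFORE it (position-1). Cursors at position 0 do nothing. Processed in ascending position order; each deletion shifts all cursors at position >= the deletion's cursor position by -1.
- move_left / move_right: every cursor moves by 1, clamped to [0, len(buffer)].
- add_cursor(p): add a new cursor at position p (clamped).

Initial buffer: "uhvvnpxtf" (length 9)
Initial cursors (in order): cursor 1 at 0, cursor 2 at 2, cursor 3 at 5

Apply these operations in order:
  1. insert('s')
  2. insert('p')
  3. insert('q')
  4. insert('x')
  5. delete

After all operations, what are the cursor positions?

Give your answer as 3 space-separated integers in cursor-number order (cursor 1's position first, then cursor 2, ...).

Answer: 3 8 14

Derivation:
After op 1 (insert('s')): buffer="suhsvvnspxtf" (len 12), cursors c1@1 c2@4 c3@8, authorship 1..2...3....
After op 2 (insert('p')): buffer="spuhspvvnsppxtf" (len 15), cursors c1@2 c2@6 c3@11, authorship 11..22...33....
After op 3 (insert('q')): buffer="spquhspqvvnspqpxtf" (len 18), cursors c1@3 c2@8 c3@14, authorship 111..222...333....
After op 4 (insert('x')): buffer="spqxuhspqxvvnspqxpxtf" (len 21), cursors c1@4 c2@10 c3@17, authorship 1111..2222...3333....
After op 5 (delete): buffer="spquhspqvvnspqpxtf" (len 18), cursors c1@3 c2@8 c3@14, authorship 111..222...333....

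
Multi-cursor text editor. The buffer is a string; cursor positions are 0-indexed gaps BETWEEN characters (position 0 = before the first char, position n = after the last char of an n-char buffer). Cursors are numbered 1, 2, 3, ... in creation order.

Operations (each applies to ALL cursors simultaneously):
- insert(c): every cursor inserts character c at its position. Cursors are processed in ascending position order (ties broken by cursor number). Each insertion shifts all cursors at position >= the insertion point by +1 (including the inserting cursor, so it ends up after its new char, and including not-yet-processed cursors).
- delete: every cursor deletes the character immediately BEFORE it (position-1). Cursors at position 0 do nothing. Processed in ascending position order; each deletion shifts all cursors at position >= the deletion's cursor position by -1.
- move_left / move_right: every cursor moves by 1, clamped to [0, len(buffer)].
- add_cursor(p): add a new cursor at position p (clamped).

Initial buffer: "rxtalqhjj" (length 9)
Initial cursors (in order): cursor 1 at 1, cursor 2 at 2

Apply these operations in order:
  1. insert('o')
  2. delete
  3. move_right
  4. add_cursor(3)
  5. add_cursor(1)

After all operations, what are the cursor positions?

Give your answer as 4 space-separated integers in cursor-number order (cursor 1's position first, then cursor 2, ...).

After op 1 (insert('o')): buffer="roxotalqhjj" (len 11), cursors c1@2 c2@4, authorship .1.2.......
After op 2 (delete): buffer="rxtalqhjj" (len 9), cursors c1@1 c2@2, authorship .........
After op 3 (move_right): buffer="rxtalqhjj" (len 9), cursors c1@2 c2@3, authorship .........
After op 4 (add_cursor(3)): buffer="rxtalqhjj" (len 9), cursors c1@2 c2@3 c3@3, authorship .........
After op 5 (add_cursor(1)): buffer="rxtalqhjj" (len 9), cursors c4@1 c1@2 c2@3 c3@3, authorship .........

Answer: 2 3 3 1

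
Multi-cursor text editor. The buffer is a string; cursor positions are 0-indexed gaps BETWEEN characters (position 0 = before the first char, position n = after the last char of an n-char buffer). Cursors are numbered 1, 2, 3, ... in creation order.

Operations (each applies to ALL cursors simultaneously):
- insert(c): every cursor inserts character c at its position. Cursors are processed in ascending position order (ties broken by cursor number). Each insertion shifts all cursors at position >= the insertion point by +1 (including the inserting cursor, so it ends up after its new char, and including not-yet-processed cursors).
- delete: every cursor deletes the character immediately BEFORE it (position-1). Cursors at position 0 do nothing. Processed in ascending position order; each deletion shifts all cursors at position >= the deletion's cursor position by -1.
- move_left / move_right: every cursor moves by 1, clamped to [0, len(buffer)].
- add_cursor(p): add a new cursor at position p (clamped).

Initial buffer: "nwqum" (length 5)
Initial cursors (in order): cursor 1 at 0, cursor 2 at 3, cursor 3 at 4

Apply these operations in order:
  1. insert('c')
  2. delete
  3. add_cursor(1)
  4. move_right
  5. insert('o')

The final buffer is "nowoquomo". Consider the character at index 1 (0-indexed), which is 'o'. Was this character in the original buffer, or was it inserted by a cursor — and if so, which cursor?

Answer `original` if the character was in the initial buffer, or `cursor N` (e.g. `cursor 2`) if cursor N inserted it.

Answer: cursor 1

Derivation:
After op 1 (insert('c')): buffer="cnwqcucm" (len 8), cursors c1@1 c2@5 c3@7, authorship 1...2.3.
After op 2 (delete): buffer="nwqum" (len 5), cursors c1@0 c2@3 c3@4, authorship .....
After op 3 (add_cursor(1)): buffer="nwqum" (len 5), cursors c1@0 c4@1 c2@3 c3@4, authorship .....
After op 4 (move_right): buffer="nwqum" (len 5), cursors c1@1 c4@2 c2@4 c3@5, authorship .....
After op 5 (insert('o')): buffer="nowoquomo" (len 9), cursors c1@2 c4@4 c2@7 c3@9, authorship .1.4..2.3
Authorship (.=original, N=cursor N): . 1 . 4 . . 2 . 3
Index 1: author = 1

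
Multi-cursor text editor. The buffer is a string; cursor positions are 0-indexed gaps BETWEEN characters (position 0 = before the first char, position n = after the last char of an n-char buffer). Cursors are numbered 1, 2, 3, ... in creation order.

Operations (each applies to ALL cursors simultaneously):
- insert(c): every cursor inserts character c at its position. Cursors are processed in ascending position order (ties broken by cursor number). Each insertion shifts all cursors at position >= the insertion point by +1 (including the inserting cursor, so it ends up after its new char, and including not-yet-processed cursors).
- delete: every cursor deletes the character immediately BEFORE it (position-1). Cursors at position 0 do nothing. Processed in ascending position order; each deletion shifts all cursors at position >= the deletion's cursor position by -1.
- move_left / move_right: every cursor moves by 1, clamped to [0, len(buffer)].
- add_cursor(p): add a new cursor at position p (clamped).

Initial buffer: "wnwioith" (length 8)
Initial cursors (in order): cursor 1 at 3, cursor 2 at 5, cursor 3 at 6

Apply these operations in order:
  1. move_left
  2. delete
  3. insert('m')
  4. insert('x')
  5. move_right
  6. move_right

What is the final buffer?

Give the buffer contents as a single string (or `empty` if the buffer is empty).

Answer: wmxwmmxxith

Derivation:
After op 1 (move_left): buffer="wnwioith" (len 8), cursors c1@2 c2@4 c3@5, authorship ........
After op 2 (delete): buffer="wwith" (len 5), cursors c1@1 c2@2 c3@2, authorship .....
After op 3 (insert('m')): buffer="wmwmmith" (len 8), cursors c1@2 c2@5 c3@5, authorship .1.23...
After op 4 (insert('x')): buffer="wmxwmmxxith" (len 11), cursors c1@3 c2@8 c3@8, authorship .11.2323...
After op 5 (move_right): buffer="wmxwmmxxith" (len 11), cursors c1@4 c2@9 c3@9, authorship .11.2323...
After op 6 (move_right): buffer="wmxwmmxxith" (len 11), cursors c1@5 c2@10 c3@10, authorship .11.2323...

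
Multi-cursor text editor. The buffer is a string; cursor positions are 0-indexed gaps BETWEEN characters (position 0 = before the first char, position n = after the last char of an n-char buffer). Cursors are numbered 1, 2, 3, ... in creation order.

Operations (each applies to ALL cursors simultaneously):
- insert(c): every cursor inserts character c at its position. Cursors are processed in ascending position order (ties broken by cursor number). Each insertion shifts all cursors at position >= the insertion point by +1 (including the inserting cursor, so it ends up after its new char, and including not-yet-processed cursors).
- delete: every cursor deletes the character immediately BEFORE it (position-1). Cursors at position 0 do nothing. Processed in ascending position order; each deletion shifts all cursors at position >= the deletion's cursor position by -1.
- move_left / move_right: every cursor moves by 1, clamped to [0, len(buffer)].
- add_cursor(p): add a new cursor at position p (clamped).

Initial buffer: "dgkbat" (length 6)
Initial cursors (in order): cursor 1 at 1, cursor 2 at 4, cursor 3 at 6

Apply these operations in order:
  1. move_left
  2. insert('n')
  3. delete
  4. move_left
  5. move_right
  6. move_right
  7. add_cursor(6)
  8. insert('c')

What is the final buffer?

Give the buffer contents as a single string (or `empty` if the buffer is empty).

After op 1 (move_left): buffer="dgkbat" (len 6), cursors c1@0 c2@3 c3@5, authorship ......
After op 2 (insert('n')): buffer="ndgknbant" (len 9), cursors c1@1 c2@5 c3@8, authorship 1...2..3.
After op 3 (delete): buffer="dgkbat" (len 6), cursors c1@0 c2@3 c3@5, authorship ......
After op 4 (move_left): buffer="dgkbat" (len 6), cursors c1@0 c2@2 c3@4, authorship ......
After op 5 (move_right): buffer="dgkbat" (len 6), cursors c1@1 c2@3 c3@5, authorship ......
After op 6 (move_right): buffer="dgkbat" (len 6), cursors c1@2 c2@4 c3@6, authorship ......
After op 7 (add_cursor(6)): buffer="dgkbat" (len 6), cursors c1@2 c2@4 c3@6 c4@6, authorship ......
After op 8 (insert('c')): buffer="dgckbcatcc" (len 10), cursors c1@3 c2@6 c3@10 c4@10, authorship ..1..2..34

Answer: dgckbcatcc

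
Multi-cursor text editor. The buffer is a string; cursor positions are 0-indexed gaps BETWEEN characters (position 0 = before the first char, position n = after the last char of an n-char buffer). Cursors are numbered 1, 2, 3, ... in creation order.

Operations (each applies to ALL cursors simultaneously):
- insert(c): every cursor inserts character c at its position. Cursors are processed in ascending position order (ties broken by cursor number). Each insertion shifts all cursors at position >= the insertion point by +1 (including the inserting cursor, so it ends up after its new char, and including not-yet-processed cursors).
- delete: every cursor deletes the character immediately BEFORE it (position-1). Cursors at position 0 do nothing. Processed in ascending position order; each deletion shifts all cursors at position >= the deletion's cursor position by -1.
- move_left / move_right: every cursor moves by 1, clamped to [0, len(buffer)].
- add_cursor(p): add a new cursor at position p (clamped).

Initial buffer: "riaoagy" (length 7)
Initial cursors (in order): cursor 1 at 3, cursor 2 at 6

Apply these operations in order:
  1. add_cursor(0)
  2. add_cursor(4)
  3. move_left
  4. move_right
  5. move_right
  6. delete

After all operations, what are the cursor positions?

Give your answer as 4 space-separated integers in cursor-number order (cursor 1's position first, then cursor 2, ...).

Answer: 2 3 1 2

Derivation:
After op 1 (add_cursor(0)): buffer="riaoagy" (len 7), cursors c3@0 c1@3 c2@6, authorship .......
After op 2 (add_cursor(4)): buffer="riaoagy" (len 7), cursors c3@0 c1@3 c4@4 c2@6, authorship .......
After op 3 (move_left): buffer="riaoagy" (len 7), cursors c3@0 c1@2 c4@3 c2@5, authorship .......
After op 4 (move_right): buffer="riaoagy" (len 7), cursors c3@1 c1@3 c4@4 c2@6, authorship .......
After op 5 (move_right): buffer="riaoagy" (len 7), cursors c3@2 c1@4 c4@5 c2@7, authorship .......
After op 6 (delete): buffer="rag" (len 3), cursors c3@1 c1@2 c4@2 c2@3, authorship ...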